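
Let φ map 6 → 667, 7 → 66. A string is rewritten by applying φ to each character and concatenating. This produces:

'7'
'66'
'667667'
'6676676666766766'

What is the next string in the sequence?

φ(6676676666766766) expands symbol-by-symbol to 667 667 66 667 667 66 667 667 667 667 66 667 667 66 667 667; joining the 16 pieces gives the next term.

66766766667667666676676676676666766766667667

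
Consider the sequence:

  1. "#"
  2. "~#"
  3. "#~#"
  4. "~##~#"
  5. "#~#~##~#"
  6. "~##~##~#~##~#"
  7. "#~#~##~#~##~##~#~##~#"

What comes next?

This is a Fibonacci-style word recurrence s(k) = s(k−2)·s(k−1): e.g. #·~# = #~#.
Continuing: ~##~##~#~##~# · #~#~##~#~##~##~#~##~# gives term 8.

~##~##~#~##~##~#~##~#~##~##~#~##~#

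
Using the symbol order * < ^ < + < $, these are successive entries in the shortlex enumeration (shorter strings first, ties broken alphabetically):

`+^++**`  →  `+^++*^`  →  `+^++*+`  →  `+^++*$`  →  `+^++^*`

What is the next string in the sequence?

Find the rightmost character of +^++^* below $, bump it to the next letter, and reset everything to its right to *.

+^++^^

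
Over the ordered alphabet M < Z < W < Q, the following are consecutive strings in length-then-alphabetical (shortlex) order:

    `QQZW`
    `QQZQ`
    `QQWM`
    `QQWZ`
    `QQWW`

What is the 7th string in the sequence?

Stepping forward 2 times from QQWW: QQWW → QQWQ, then the target.

QQQM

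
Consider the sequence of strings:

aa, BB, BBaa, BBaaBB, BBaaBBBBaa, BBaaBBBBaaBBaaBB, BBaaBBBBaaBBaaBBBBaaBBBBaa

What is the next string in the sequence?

Each term (from the third on) is the previous term followed by the one before it: term 3 = BB·aa = BBaa.
The next term joins BBaaBBBBaaBBaaBBBBaaBBBBaa and BBaaBBBBaaBBaaBB.

BBaaBBBBaaBBaaBBBBaaBBBBaaBBaaBBBBaaBBaaBB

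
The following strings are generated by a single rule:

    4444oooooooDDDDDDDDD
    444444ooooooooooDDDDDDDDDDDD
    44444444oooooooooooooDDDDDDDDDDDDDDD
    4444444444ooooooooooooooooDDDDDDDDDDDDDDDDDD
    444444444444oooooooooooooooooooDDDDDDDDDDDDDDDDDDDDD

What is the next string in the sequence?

Term n consists of 2n-2 4's, followed by 3n-2 o's, followed by 3n D's, where the shown terms are n = 3, 4, 5, 6, 7.
Setting n = 8 gives 14, 22, 24 characters in each block.

44444444444444ooooooooooooooooooooooDDDDDDDDDDDDDDDDDDDDDDDD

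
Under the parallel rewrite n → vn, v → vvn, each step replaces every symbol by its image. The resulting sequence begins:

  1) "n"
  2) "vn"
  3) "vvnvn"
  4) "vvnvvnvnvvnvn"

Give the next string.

Rewriting the 13 symbols of vvnvvnvnvvnvn one by one yields vvn vvn vn vvn vvn vn vvn vn vvn vvn vn vvn vn; concatenated:

vvnvvnvnvvnvvnvnvvnvnvvnvvnvnvvnvn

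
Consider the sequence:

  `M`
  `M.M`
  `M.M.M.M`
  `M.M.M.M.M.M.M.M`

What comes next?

s(k+1) = s(k)·.·s(k) — each term doubles the last with '.' between the halves.
Doubling M.M.M.M.M.M.M.M with '.' between the halves:

M.M.M.M.M.M.M.M.M.M.M.M.M.M.M.M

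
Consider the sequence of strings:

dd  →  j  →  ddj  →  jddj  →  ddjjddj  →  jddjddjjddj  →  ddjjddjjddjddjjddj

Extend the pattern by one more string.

Each term (from the third on) is the two preceding terms concatenated in order: term 3 = dd·j = ddj.
Continuing: jddjddjjddj · ddjjddjjddjddjjddj gives term 8.

jddjddjjddjddjjddjjddjddjjddj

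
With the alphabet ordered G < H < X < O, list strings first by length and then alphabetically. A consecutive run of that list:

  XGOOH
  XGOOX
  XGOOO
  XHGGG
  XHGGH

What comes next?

XHGGX

The successor of XHGGH increments the rightmost position that isn't already O and resets every position after it to G.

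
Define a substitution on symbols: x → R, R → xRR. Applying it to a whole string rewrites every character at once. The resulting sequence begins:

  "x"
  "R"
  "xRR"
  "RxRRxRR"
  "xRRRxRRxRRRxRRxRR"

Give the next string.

RxRRxRRxRRRxRRxRRRxRRxRRxRRRxRRxRRRxRRxRR

φ(xRRRxRRxRRRxRRxRR) expands symbol-by-symbol to R xRR xRR xRR R xRR xRR R xRR xRR xRR R xRR xRR R xRR xRR; joining the 17 pieces gives the next term.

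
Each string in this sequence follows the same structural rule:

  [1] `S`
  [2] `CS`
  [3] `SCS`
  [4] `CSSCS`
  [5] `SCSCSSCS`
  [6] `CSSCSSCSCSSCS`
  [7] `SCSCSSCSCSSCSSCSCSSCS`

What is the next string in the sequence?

CSSCSSCSCSSCSSCSCSSCSCSSCSSCSCSSCS

Each term (from the third on) is the two preceding terms concatenated in order: term 3 = S·CS = SCS.
Continuing: CSSCSSCSCSSCS · SCSCSSCSCSSCSSCSCSSCS gives term 8.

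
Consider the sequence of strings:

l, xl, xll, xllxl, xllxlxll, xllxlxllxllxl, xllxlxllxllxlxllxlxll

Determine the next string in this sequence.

From term 3 onward, concatenate the last term with the second-to-last: xl·l = xll, xll·xl = xllxl, …
So term 8 is xllxlxllxllxlxllxlxll·xllxlxllxllxl.

xllxlxllxllxlxllxlxllxllxlxllxllxl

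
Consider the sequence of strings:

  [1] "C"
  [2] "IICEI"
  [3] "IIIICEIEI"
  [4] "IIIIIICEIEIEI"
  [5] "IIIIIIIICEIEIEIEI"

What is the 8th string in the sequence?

s(k+1) = II·s(k)·EI, so each term gains II as a prefix and EI as a suffix.
From IIIIIIIICEIEIEIEI, 3 further steps: IIIIIIIICEIEIEIEI → IIIIIIIIIICEIEIEIEIEI → IIIIIIIIIIIICEIEIEIEIEIEI → (answer).

IIIIIIIIIIIIIICEIEIEIEIEIEIEI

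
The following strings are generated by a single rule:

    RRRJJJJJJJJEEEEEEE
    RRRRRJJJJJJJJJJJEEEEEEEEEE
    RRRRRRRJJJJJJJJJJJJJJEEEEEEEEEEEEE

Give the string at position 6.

RRRRRRRRRRRRRJJJJJJJJJJJJJJJJJJJJJJJEEEEEEEEEEEEEEEEEEEEEE

Reading off run lengths: R runs 3, 5, 7; J runs 8, 11, 14; E runs 7, 10, 13 — each is linear in n, where the shown terms are n = 2, 3, 4.
At n = 7 the blocks have lengths 13, 23, 22.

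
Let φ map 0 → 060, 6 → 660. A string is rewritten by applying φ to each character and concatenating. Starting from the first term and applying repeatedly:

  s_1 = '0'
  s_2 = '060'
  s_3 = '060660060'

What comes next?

Expanding 060660060: 0→060, 6→660, 0→060, 6→660, 6→660, 0→060, 0→060, 6→660, 0→060. Concatenated: 060 660 060 660 660 060 060 660 060.

060660060660660060060660060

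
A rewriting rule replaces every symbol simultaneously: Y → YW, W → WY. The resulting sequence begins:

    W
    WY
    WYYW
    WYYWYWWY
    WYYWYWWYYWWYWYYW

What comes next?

Rewriting the 16 symbols of WYYWYWWYYWWYWYYW one by one yields WY YW YW WY YW WY WY YW YW WY WY YW WY YW YW WY; concatenated:

WYYWYWWYYWWYWYYWYWWYWYYWWYYWYWWY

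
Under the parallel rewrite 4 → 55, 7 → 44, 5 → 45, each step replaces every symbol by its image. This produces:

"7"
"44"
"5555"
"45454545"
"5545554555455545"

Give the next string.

Rewriting the 16 symbols of 5545554555455545 one by one yields 45 45 55 45 45 45 55 45 45 45 55 45 45 45 55 45; concatenated:

45455545454555454545554545455545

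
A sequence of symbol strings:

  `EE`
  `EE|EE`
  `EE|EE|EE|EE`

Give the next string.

Every step duplicates the string with '|' between the halves.
So the next term is two copies of EE|EE|EE|EE with '|' between the halves.

EE|EE|EE|EE|EE|EE|EE|EE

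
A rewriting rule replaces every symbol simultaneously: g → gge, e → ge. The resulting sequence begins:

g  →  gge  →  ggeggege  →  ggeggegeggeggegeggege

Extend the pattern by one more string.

Rewriting the 21 symbols of ggeggegeggeggegeggege one by one yields gge gge ge gge gge ge gge ge gge gge ge gge gge ge gge ge gge gge ge gge ge; concatenated:

ggeggegeggeggegeggegeggeggegeggeggegeggegeggeggegeggege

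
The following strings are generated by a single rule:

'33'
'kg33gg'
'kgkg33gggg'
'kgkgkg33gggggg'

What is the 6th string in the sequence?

kgkgkgkgkg33gggggggggg

Every step adds kg to the front and gg to the end of the previous string.
From kgkgkg33gggggg, 2 further steps: kgkgkg33gggggg → kgkgkgkg33gggggggg → (answer).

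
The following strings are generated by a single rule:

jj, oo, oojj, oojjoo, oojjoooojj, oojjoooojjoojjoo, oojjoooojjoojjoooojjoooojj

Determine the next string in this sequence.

This is a Fibonacci-style word recurrence s(k) = s(k−1)·s(k−2): e.g. oo·jj = oojj.
Continuing: oojjoooojjoojjoooojjoooojj · oojjoooojjoojjoo gives term 8.

oojjoooojjoojjoooojjoooojjoojjoooojjoojjoo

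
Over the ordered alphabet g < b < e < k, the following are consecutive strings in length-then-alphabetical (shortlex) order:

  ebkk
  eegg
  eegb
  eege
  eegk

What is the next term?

Treat eegk as a base-4 numeral over the given alphabet and add one, carrying through any trailing k's.

eebg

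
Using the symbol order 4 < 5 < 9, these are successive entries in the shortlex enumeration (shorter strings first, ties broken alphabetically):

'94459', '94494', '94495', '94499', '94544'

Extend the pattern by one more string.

The successor of 94544 increments the rightmost position that isn't already 9 and resets every position after it to 4.

94545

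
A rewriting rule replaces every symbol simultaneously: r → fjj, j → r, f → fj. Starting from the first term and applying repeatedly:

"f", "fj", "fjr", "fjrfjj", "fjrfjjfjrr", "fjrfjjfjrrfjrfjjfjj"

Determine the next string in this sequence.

fjrfjjfjrrfjrfjjfjjfjrfjjfjrrfjrr

φ(fjrfjjfjrrfjrfjjfjj) expands symbol-by-symbol to fj r fjj fj r r fj r fjj fjj fj r fjj fj r r fj r r; joining the 19 pieces gives the next term.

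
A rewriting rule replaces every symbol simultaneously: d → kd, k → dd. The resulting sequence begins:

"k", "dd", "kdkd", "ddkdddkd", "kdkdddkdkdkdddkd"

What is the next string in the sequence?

ddkdddkdkdkdddkdddkdddkdkdkdddkd

Replace each of the 16 characters of kdkdddkdkdkdddkd in place — dd kd dd kd kd kd dd kd dd kd dd kd kd kd dd kd — and concatenate.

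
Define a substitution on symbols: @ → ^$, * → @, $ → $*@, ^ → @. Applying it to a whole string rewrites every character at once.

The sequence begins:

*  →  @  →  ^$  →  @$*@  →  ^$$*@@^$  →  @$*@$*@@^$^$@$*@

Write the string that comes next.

Applying the rule to each of the 16 symbols of @$*@$*@@^$^$@$*@ gives the pieces ^$ $*@ @ ^$ $*@ @ ^$ ^$ @ $*@ @ $*@ ^$ $*@ @ ^$, which concatenate to the answer.

^$$*@@^$$*@@^$^$@$*@@$*@^$$*@@^$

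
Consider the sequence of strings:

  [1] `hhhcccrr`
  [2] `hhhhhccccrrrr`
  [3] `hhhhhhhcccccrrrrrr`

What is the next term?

Each string has the form h^{2n+1} c^{n+2} r^{2n} (n = 1, 2, …).
Setting n = 4 gives 9, 6, 8 characters in each block.

hhhhhhhhhccccccrrrrrrrr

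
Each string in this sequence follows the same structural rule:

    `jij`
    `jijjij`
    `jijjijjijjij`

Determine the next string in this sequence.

jijjijjijjijjijjijjijjij

Every step duplicates the string.
So the next term is two copies of jijjijjijjij.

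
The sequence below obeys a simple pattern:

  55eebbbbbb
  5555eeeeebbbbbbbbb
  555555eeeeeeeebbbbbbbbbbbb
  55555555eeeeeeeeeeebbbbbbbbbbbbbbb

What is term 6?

555555555555eeeeeeeeeeeeeeeeebbbbbbbbbbbbbbbbbbbbb

Each string has the form 5^{2n} e^{3n-1} b^{3n+3} (n = 1, 2, …).
Setting n = 6 gives 12, 17, 21 characters in each block.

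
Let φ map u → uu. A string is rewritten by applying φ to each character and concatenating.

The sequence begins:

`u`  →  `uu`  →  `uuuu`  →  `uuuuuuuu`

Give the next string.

Expanding uuuuuuuu: u→uu, u→uu, u→uu, u→uu, u→uu, u→uu, u→uu, u→uu. Concatenated: uu uu uu uu uu uu uu uu.

uuuuuuuuuuuuuuuu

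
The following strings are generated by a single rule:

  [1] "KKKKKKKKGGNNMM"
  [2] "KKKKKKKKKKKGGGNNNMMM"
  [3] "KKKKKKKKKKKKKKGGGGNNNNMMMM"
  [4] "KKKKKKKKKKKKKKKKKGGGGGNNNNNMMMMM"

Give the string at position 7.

Term n consists of 3n+2 K's, followed by n G's, followed by n N's, followed by n M's, where the shown terms are n = 2, 3, 4, 5.
For term 7, n = 8, so the run lengths are 26, 8, 8, 8.

KKKKKKKKKKKKKKKKKKKKKKKKKKGGGGGGGGNNNNNNNNMMMMMMMM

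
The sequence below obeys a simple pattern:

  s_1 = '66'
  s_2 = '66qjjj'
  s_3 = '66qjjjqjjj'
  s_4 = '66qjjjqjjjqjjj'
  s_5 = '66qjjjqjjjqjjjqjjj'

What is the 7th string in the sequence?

66qjjjqjjjqjjjqjjjqjjjqjjj

The strings grow by a fixed suffix qjjj each time.
From 66qjjjqjjjqjjjqjjj, 2 further steps: 66qjjjqjjjqjjjqjjj → 66qjjjqjjjqjjjqjjjqjjj → (answer).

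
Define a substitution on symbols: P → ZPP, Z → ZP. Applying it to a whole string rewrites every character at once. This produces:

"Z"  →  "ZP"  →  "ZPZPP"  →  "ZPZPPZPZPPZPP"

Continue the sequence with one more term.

φ(ZPZPPZPZPPZPP) expands symbol-by-symbol to ZP ZPP ZP ZPP ZPP ZP ZPP ZP ZPP ZPP ZP ZPP ZPP; joining the 13 pieces gives the next term.

ZPZPPZPZPPZPPZPZPPZPZPPZPPZPZPPZPP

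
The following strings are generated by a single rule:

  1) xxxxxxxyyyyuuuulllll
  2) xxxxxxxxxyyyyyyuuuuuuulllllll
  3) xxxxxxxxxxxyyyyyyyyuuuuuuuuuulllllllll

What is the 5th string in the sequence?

Term n consists of 2n+3 x's, followed by 2n y's, followed by 3n-2 u's, followed by 2n+1 l's, where the shown terms are n = 2, 3, 4.
At n = 6 the blocks have lengths 15, 12, 16, 13.

xxxxxxxxxxxxxxxyyyyyyyyyyyyuuuuuuuuuuuuuuuulllllllllllll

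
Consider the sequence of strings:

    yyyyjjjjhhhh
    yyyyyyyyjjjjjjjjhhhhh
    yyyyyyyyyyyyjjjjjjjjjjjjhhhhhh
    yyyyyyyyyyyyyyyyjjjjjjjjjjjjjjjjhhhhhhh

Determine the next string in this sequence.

Term n consists of 4n y's, followed by 4n j's, followed by n+3 h's (n = 1, 2, …).
For the next term, n = 5, so the run lengths are 20, 20, 8.

yyyyyyyyyyyyyyyyyyyyjjjjjjjjjjjjjjjjjjjjhhhhhhhh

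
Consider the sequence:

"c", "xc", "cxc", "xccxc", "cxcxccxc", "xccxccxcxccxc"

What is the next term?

This is a Fibonacci-style word recurrence s(k) = s(k−2)·s(k−1): e.g. c·xc = cxc.
Continuing: cxcxccxc · xccxccxcxccxc gives term 7.

cxcxccxcxccxccxcxccxc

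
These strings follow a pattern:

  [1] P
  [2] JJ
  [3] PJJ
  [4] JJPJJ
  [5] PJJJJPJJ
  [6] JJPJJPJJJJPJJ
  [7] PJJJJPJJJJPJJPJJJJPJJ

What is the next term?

From term 3 onward, concatenate the second-to-last term with the last: P·JJ = PJJ, JJ·PJJ = JJPJJ, …
So term 8 is JJPJJPJJJJPJJ·PJJJJPJJJJPJJPJJJJPJJ.

JJPJJPJJJJPJJPJJJJPJJJJPJJPJJJJPJJ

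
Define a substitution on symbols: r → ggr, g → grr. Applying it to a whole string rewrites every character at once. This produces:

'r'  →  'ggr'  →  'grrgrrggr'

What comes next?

Apply φ to grrgrrggr symbol by symbol: g→grr, r→ggr, r→ggr, g→grr, r→ggr, r→ggr, g→grr, g→grr, r→ggr; joined: grr ggr ggr grr ggr ggr grr grr ggr.

grrggrggrgrrggrggrgrrgrrggr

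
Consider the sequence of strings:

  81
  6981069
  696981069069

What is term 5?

Each term wraps the previous one in 69 on the left and 069 on the right.
From 696981069069, 2 further steps: 696981069069 → 69696981069069069 → (answer).

6969696981069069069069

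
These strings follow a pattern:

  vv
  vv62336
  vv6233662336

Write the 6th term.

vv6233662336623366233662336

Every step adds 62336 to the end: s(k+1) = s(k)·62336.
From vv6233662336, 3 further steps: vv6233662336 → vv623366233662336 → vv62336623366233662336 → (answer).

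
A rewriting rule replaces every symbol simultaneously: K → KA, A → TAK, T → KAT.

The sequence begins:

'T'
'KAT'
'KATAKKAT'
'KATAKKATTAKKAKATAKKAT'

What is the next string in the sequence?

Applying the rule to each of the 21 symbols of KATAKKATTAKKAKATAKKAT gives the pieces KA TAK KAT TAK KA KA TAK KAT KAT TAK KA KA TAK KA TAK KAT TAK KA KA TAK KAT, which concatenate to the answer.

KATAKKATTAKKAKATAKKATKATTAKKAKATAKKATAKKATTAKKAKATAKKAT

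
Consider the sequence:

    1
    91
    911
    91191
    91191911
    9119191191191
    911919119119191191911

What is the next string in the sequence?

This is a Fibonacci-style word recurrence s(k) = s(k−1)·s(k−2): e.g. 91·1 = 911.
So term 8 is 911919119119191191911·9119191191191.

9119191191191911919119119191191191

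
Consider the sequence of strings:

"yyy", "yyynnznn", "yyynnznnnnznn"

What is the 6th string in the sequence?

The strings grow by a fixed suffix nnznn each time.
From yyynnznnnnznn, 3 further steps: yyynnznnnnznn → yyynnznnnnznnnnznn → yyynnznnnnznnnnznnnnznn → (answer).

yyynnznnnnznnnnznnnnznnnnznn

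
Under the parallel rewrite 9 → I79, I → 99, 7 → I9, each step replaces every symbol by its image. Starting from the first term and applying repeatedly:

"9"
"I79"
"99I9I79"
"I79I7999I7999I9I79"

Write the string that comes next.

Rewriting the 18 symbols of I79I7999I7999I9I79 one by one yields 99 I9 I79 99 I9 I79 I79 I79 99 I9 I79 I79 I79 99 I79 99 I9 I79; concatenated:

99I9I7999I9I79I79I7999I9I79I79I7999I7999I9I79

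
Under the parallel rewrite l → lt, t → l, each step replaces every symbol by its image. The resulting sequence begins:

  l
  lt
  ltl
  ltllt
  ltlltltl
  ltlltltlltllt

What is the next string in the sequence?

Applying the rule to each of the 13 symbols of ltlltltlltllt gives the pieces lt l lt lt l lt l lt lt l lt lt l, which concatenate to the answer.

ltlltltlltlltltlltltl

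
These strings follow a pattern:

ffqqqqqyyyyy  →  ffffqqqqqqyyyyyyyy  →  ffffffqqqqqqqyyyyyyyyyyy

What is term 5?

Each string has the form f^{2n-2} q^{n+3} y^{3n-1}, where the shown terms are n = 2, 3, 4.
At n = 6 the blocks have lengths 10, 9, 17.

ffffffffffqqqqqqqqqyyyyyyyyyyyyyyyyy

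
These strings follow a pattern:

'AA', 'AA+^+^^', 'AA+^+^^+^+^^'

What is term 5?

AA+^+^^+^+^^+^+^^+^+^^

Each term is the previous one with +^+^^ appended.
From AA+^+^^+^+^^, 2 further steps: AA+^+^^+^+^^ → AA+^+^^+^+^^+^+^^ → (answer).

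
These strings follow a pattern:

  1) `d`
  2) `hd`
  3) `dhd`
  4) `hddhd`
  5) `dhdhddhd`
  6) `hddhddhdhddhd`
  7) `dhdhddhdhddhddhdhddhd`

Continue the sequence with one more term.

Each term (from the third on) is the two preceding terms concatenated in order: term 3 = d·hd = dhd.
Continuing: hddhddhdhddhd · dhdhddhdhddhddhdhddhd gives term 8.

hddhddhdhddhddhdhddhdhddhddhdhddhd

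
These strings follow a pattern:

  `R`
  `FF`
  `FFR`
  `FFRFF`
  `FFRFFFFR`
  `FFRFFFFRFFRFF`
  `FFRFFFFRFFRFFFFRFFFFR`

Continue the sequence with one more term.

FFRFFFFRFFRFFFFRFFFFRFFRFFFFRFFRFF

From term 3 onward, concatenate the last term with the second-to-last: FF·R = FFR, FFR·FF = FFRFF, …
Continuing: FFRFFFFRFFRFFFFRFFFFR · FFRFFFFRFFRFF gives term 8.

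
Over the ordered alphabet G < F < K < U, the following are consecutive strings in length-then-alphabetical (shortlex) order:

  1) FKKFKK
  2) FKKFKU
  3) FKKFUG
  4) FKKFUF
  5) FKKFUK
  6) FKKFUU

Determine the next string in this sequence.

FKKKGG

Find the rightmost character of FKKFUU below U, bump it to the next letter, and reset everything to its right to G.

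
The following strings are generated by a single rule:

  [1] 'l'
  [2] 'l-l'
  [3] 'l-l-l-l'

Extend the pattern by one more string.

Every step duplicates the string with '-' between the halves.
Doubling l-l-l-l with '-' between the halves:

l-l-l-l-l-l-l-l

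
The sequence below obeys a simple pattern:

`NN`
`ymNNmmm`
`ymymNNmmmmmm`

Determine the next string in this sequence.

ymymymNNmmmmmmmmm

Every step adds ym to the front and mmm to the end of the previous string.
One more step from ymymNNmmmmmm gives the answer.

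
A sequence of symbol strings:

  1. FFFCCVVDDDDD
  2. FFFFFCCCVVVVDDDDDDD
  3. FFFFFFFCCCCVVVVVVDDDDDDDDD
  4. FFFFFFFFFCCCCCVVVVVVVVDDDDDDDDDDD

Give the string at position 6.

FFFFFFFFFFFFFCCCCCCCVVVVVVVVVVVVDDDDDDDDDDDDDDD

The n-th term is 2n+1 F's then n+1 C's then 2n V's then 2n+3 D's (n = 1, 2, …).
Setting n = 6 gives 13, 7, 12, 15 characters in each block.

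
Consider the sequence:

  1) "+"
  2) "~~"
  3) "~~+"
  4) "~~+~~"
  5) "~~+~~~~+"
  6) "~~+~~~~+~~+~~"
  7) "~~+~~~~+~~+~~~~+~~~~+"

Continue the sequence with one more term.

Each term (from the third on) is the previous term followed by the one before it: term 3 = ~~·+ = ~~+.
The next term joins ~~+~~~~+~~+~~~~+~~~~+ and ~~+~~~~+~~+~~.

~~+~~~~+~~+~~~~+~~~~+~~+~~~~+~~+~~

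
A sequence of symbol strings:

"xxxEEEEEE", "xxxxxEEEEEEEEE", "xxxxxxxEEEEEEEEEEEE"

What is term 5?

The n-th term is 2n-1 x's then 3n E's, where the shown terms are n = 2, 3, 4.
Setting n = 6 gives 11, 18 characters in each block.

xxxxxxxxxxxEEEEEEEEEEEEEEEEEE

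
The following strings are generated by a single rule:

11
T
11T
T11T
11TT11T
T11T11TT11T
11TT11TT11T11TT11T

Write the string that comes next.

From term 3 onward, concatenate the second-to-last term with the last: 11·T = 11T, T·11T = T11T, …
Continuing: T11T11TT11T · 11TT11TT11T11TT11T gives term 8.

T11T11TT11T11TT11TT11T11TT11T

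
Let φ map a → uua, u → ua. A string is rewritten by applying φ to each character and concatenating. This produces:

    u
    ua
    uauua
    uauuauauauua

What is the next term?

uauuauauauuauauuauauuauauauua

Rewriting each symbol of uauuauauauua: u→ua, a→uua, u→ua, u→ua, a→uua, u→ua, a→uua, u→ua, a→uua, u→ua, u→ua, a→uua, which concatenates to ua uua ua ua uua ua uua ua uua ua ua uua.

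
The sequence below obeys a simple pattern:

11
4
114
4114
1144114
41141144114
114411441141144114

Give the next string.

41141144114114411441141144114

This is a Fibonacci-style word recurrence s(k) = s(k−2)·s(k−1): e.g. 11·4 = 114.
The next term joins 41141144114 and 114411441141144114.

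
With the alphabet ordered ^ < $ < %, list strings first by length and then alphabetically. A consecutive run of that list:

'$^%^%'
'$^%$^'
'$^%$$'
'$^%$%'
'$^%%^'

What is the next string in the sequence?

$^%%$

Treat $^%%^ as a base-3 numeral over the given alphabet and add one, carrying through any trailing %'s.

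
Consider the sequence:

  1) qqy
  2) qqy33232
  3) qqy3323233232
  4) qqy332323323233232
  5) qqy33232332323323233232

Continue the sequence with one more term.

qqy3323233232332323323233232

Each term is the previous one with 33232 appended.
One more step from qqy33232332323323233232 gives the answer.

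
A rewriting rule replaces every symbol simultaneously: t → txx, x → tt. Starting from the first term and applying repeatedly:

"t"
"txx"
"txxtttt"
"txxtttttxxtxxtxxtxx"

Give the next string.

Rewriting the 19 symbols of txxtttttxxtxxtxxtxx one by one yields txx tt tt txx txx txx txx txx tt tt txx tt tt txx tt tt txx tt tt; concatenated:

txxtttttxxtxxtxxtxxtxxtttttxxtttttxxtttttxxtttt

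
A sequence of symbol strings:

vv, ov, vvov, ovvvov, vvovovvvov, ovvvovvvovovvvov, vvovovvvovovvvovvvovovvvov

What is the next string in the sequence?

ovvvovvvovovvvovvvovovvvovovvvovvvovovvvov

This is a Fibonacci-style word recurrence s(k) = s(k−2)·s(k−1): e.g. vv·ov = vvov.
The next term joins ovvvovvvovovvvov and vvovovvvovovvvovvvovovvvov.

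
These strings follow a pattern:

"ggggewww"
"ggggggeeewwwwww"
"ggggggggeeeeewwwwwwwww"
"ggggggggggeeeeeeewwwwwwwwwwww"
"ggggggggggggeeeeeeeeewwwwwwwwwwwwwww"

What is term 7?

ggggggggggggggggeeeeeeeeeeeeewwwwwwwwwwwwwwwwwwwww

Term n consists of 2n+2 g's, followed by 2n-1 e's, followed by 3n w's (n = 1, 2, …).
For term 7, n = 7, so the run lengths are 16, 13, 21.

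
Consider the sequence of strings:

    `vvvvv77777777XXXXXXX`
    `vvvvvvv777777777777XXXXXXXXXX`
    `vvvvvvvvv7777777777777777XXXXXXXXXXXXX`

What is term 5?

Term n consists of 2n+1 v's, followed by 4n 7's, followed by 3n+1 X's, where the shown terms are n = 2, 3, 4.
Setting n = 6 gives 13, 24, 19 characters in each block.

vvvvvvvvvvvvv777777777777777777777777XXXXXXXXXXXXXXXXXXX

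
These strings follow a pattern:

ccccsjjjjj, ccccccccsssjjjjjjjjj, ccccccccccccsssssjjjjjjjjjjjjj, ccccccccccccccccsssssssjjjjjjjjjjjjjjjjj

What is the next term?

Each string has the form c^{4n} s^{2n-1} j^{4n+1} (n = 1, 2, …).
At n = 5 the blocks have lengths 20, 9, 21.

ccccccccccccccccccccsssssssssjjjjjjjjjjjjjjjjjjjjj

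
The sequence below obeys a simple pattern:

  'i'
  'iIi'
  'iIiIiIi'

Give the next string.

Each string is two copies of the previous one joined by 'I'.
So the next term is two copies of iIiIiIi with 'I' between the halves.

iIiIiIiIiIiIiIi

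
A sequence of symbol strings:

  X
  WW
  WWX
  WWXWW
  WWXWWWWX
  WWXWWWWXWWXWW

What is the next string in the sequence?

Each term (from the third on) is the previous term followed by the one before it: term 3 = WW·X = WWX.
The next term joins WWXWWWWXWWXWW and WWXWWWWX.

WWXWWWWXWWXWWWWXWWWWX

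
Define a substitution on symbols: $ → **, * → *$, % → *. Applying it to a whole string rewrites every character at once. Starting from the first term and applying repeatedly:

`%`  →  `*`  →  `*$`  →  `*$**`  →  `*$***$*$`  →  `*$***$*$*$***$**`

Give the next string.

Rewriting the 16 symbols of *$***$*$*$***$** one by one yields *$ ** *$ *$ *$ ** *$ ** *$ ** *$ *$ *$ ** *$ *$; concatenated:

*$***$*$*$***$***$***$*$*$***$*$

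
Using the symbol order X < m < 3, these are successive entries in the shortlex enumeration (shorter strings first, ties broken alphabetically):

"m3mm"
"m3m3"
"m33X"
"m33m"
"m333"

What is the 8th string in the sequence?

3XX3

Continuing the enumeration 3 steps past m333: m333 → 3XXX → 3XXm → (answer).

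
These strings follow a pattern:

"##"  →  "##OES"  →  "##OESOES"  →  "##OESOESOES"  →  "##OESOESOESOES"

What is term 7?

##OESOESOESOESOESOES

The strings grow by a fixed suffix OES each time.
From ##OESOESOESOES, 2 further steps: ##OESOESOESOES → ##OESOESOESOESOES → (answer).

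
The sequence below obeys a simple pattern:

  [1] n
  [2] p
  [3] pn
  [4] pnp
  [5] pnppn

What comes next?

Each term (from the third on) is the previous term followed by the one before it: term 3 = p·n = pn.
So term 6 is pnppn·pnp.

pnppnpnp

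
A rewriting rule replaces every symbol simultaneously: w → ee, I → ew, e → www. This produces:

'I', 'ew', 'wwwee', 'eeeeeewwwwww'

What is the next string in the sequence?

wwwwwwwwwwwwwwwwwweeeeeeeeeeee

Rewriting each symbol of eeeeeewwwwww: e→www, e→www, e→www, e→www, e→www, e→www, w→ee, w→ee, w→ee, w→ee, w→ee, w→ee, which concatenates to www www www www www www ee ee ee ee ee ee.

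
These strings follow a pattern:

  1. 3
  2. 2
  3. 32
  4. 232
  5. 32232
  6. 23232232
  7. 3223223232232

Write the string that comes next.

232322323223223232232

Each term (from the third on) is the two preceding terms concatenated in order: term 3 = 3·2 = 32.
So term 8 is 23232232·3223223232232.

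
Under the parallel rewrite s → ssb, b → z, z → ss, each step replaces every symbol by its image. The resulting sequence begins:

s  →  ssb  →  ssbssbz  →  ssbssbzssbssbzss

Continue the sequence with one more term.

Replace each of the 16 characters of ssbssbzssbssbzss in place — ssb ssb z ssb ssb z ss ssb ssb z ssb ssb z ss ssb ssb — and concatenate.

ssbssbzssbssbzssssbssbzssbssbzssssbssb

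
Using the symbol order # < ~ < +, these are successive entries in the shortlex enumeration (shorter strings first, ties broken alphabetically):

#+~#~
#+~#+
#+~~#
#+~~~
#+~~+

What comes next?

Find the rightmost character of #+~~+ below +, bump it to the next letter, and reset everything to its right to #.

#+~+#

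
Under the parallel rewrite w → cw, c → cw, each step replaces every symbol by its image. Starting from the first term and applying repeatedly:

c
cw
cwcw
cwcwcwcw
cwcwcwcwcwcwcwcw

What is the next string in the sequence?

Replace each of the 16 characters of cwcwcwcwcwcwcwcw in place — cw cw cw cw cw cw cw cw cw cw cw cw cw cw cw cw — and concatenate.

cwcwcwcwcwcwcwcwcwcwcwcwcwcwcwcw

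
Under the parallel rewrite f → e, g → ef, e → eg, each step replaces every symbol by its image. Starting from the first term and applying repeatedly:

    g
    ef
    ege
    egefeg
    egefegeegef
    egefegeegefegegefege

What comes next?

egefegeegefegegefegeegefegefegeegefeg

φ(egefegeegefegegefege) expands symbol-by-symbol to eg ef eg e eg ef eg eg ef eg e eg ef eg ef eg e eg ef eg; joining the 20 pieces gives the next term.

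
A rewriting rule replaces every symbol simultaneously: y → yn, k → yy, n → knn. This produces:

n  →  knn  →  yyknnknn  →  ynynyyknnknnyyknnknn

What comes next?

ynknnynknnynynyyknnknnyyknnknnynynyyknnknnyyknnknn

φ(ynynyyknnknnyyknnknn) expands symbol-by-symbol to yn knn yn knn yn yn yy knn knn yy knn knn yn yn yy knn knn yy knn knn; joining the 20 pieces gives the next term.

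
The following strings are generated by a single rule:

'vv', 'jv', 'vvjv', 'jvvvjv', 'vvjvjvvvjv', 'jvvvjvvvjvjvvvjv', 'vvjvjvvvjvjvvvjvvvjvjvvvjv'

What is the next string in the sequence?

Each term (from the third on) is the two preceding terms concatenated in order: term 3 = vv·jv = vvjv.
So term 8 is jvvvjvvvjvjvvvjv·vvjvjvvvjvjvvvjvvvjvjvvvjv.

jvvvjvvvjvjvvvjvvvjvjvvvjvjvvvjvvvjvjvvvjv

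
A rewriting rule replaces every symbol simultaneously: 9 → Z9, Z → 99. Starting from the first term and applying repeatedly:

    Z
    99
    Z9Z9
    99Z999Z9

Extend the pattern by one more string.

Rewriting each symbol of 99Z999Z9: 9→Z9, 9→Z9, Z→99, 9→Z9, 9→Z9, 9→Z9, Z→99, 9→Z9, which concatenates to Z9 Z9 99 Z9 Z9 Z9 99 Z9.

Z9Z999Z9Z9Z999Z9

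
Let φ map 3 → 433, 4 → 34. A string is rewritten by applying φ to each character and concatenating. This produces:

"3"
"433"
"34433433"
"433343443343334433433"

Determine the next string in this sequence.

3443343343334433343443343334433433433343443343334433433

Replace each of the 21 characters of 433343443343334433433 in place — 34 433 433 433 34 433 34 34 433 433 34 433 433 433 34 34 433 433 34 433 433 — and concatenate.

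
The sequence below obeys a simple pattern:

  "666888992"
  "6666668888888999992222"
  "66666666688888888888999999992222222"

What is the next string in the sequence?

666666666666888888888888888999999999992222222222

Each string has the form 6^{3n} 8^{4n-1} 9^{3n-1} 2^{3n-2} (n = 1, 2, …).
For the next term, n = 4, so the run lengths are 12, 15, 11, 10.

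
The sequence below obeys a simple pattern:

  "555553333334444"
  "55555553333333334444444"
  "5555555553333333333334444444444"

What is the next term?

555555555553333333333333334444444444444

Reading off run lengths: 5 runs 5, 7, 9; 3 runs 6, 9, 12; 4 runs 4, 7, 10 — each is linear in n, where the shown terms are n = 2, 3, 4.
At n = 5 the blocks have lengths 11, 15, 13.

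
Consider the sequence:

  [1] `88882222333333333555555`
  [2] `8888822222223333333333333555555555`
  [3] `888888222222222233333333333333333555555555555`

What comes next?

Term n consists of n+2 8's, followed by 3n-2 2's, followed by 4n+1 3's, followed by 3n 5's, where the shown terms are n = 2, 3, 4.
Setting n = 5 gives 7, 13, 21, 15 characters in each block.

88888882222222222222333333333333333333333555555555555555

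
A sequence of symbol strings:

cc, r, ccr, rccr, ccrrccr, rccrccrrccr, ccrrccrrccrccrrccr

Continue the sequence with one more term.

rccrccrrccrccrrccrrccrccrrccr

This is a Fibonacci-style word recurrence s(k) = s(k−2)·s(k−1): e.g. cc·r = ccr.
The next term joins rccrccrrccr and ccrrccrrccrccrrccr.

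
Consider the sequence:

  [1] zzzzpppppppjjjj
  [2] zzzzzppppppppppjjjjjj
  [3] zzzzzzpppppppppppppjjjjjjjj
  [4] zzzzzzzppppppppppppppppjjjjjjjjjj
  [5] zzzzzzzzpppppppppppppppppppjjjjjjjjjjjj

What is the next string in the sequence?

zzzzzzzzzppppppppppppppppppppppjjjjjjjjjjjjjj

Term n consists of n+2 z's, followed by 3n+1 p's, followed by 2n j's, where the shown terms are n = 2, 3, 4, 5, 6.
For the next term, n = 7, so the run lengths are 9, 22, 14.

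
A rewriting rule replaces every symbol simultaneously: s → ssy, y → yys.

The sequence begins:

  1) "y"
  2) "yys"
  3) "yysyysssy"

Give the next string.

yysyysssyyysyysssyssyssyyys

Expanding yysyysssy: y→yys, y→yys, s→ssy, y→yys, y→yys, s→ssy, s→ssy, s→ssy, y→yys. Concatenated: yys yys ssy yys yys ssy ssy ssy yys.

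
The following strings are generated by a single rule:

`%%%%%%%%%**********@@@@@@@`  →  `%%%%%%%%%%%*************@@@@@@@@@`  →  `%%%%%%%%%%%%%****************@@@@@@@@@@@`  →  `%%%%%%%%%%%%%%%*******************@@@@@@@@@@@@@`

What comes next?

%%%%%%%%%%%%%%%%%**********************@@@@@@@@@@@@@@@

The n-th term is 2n+3 %'s then 3n+1 *'s then 2n+1 @'s, where the shown terms are n = 3, 4, 5, 6.
For the next term, n = 7, so the run lengths are 17, 22, 15.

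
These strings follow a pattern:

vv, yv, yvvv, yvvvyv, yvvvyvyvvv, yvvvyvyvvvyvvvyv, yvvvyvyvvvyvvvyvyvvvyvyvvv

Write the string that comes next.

Each term (from the third on) is the previous term followed by the one before it: term 3 = yv·vv = yvvv.
So term 8 is yvvvyvyvvvyvvvyvyvvvyvyvvv·yvvvyvyvvvyvvvyv.

yvvvyvyvvvyvvvyvyvvvyvyvvvyvvvyvyvvvyvvvyv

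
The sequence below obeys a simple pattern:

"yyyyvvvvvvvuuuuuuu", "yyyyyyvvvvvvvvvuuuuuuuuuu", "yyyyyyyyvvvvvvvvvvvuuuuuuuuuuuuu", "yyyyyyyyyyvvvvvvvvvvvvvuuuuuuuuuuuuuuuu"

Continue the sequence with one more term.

Term n consists of 2n y's, followed by 2n+3 v's, followed by 3n+1 u's, where the shown terms are n = 2, 3, 4, 5.
At n = 6 the blocks have lengths 12, 15, 19.

yyyyyyyyyyyyvvvvvvvvvvvvvvvuuuuuuuuuuuuuuuuuuu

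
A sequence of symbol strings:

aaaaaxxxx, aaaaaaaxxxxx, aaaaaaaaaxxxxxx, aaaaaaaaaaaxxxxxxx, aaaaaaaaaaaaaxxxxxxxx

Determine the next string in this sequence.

The n-th term is 2n+1 a's then n+2 x's, where the shown terms are n = 2, 3, 4, 5, 6.
For the next term, n = 7, so the run lengths are 15, 9.

aaaaaaaaaaaaaaaxxxxxxxxx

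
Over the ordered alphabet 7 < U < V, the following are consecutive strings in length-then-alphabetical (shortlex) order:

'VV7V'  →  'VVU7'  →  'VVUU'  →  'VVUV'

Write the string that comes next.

The successor of VVUV increments the rightmost position that isn't already V and resets every position after it to 7.

VVV7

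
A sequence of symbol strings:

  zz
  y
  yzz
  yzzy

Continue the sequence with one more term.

From term 3 onward, concatenate the last term with the second-to-last: y·zz = yzz, yzz·y = yzzy, …
So term 5 is yzzy·yzz.

yzzyyzz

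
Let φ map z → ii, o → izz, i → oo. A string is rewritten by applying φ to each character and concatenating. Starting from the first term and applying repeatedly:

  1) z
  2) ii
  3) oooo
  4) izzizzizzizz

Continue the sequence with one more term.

Expanding izzizzizzizz: i→oo, z→ii, z→ii, i→oo, z→ii, z→ii, i→oo, z→ii, z→ii, i→oo, z→ii, z→ii. Concatenated: oo ii ii oo ii ii oo ii ii oo ii ii.

ooiiiiooiiiiooiiiiooiiii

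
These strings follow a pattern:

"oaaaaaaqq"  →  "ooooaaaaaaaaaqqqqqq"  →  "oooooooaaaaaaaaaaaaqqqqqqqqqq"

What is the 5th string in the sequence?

Each string has the form o^{3n-2} a^{3n+3} q^{4n-2} (n = 1, 2, …).
For term 5, n = 5, so the run lengths are 13, 18, 18.

oooooooooooooaaaaaaaaaaaaaaaaaaqqqqqqqqqqqqqqqqqq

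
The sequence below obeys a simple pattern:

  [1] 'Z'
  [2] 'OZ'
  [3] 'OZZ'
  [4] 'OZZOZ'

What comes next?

This is a Fibonacci-style word recurrence s(k) = s(k−1)·s(k−2): e.g. OZ·Z = OZZ.
Continuing: OZZOZ · OZZ gives term 5.

OZZOZOZZ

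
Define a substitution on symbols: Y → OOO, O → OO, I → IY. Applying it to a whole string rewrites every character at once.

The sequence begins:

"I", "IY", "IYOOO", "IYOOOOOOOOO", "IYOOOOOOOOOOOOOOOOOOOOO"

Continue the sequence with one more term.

φ(IYOOOOOOOOOOOOOOOOOOOOO) expands symbol-by-symbol to IY OOO OO OO OO OO OO OO OO OO OO OO OO OO OO OO OO OO OO OO OO OO OO; joining the 23 pieces gives the next term.

IYOOOOOOOOOOOOOOOOOOOOOOOOOOOOOOOOOOOOOOOOOOOOO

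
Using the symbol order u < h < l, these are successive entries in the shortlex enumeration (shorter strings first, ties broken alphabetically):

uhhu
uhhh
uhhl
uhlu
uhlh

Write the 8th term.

uluh

Stepping forward 3 times from uhlh: uhlh → uhll → uluu, then the target.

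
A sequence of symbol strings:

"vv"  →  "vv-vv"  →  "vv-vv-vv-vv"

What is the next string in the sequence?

s(k+1) = s(k)·-·s(k) — each term doubles the last with '-' between the halves.
One more doubling of vv-vv-vv-vv gives the answer.

vv-vv-vv-vv-vv-vv-vv-vv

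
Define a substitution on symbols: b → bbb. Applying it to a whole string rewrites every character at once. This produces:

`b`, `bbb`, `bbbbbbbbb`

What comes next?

Expanding bbbbbbbbb: b→bbb, b→bbb, b→bbb, b→bbb, b→bbb, b→bbb, b→bbb, b→bbb, b→bbb. Concatenated: bbb bbb bbb bbb bbb bbb bbb bbb bbb.

bbbbbbbbbbbbbbbbbbbbbbbbbbb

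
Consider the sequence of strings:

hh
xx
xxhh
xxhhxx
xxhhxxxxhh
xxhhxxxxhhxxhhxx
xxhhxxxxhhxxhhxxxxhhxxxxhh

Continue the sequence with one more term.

xxhhxxxxhhxxhhxxxxhhxxxxhhxxhhxxxxhhxxhhxx

This is a Fibonacci-style word recurrence s(k) = s(k−1)·s(k−2): e.g. xx·hh = xxhh.
Continuing: xxhhxxxxhhxxhhxxxxhhxxxxhh · xxhhxxxxhhxxhhxx gives term 8.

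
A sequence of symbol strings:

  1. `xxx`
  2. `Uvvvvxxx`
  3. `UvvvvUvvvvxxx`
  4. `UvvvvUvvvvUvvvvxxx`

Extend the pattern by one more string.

Each term is the previous one with Uvvvv prepended.
Applying this once more to UvvvvUvvvvUvvvvxxx:

UvvvvUvvvvUvvvvUvvvvxxx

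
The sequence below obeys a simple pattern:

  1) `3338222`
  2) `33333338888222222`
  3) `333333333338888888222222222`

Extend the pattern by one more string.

Each string has the form 3^{4n-1} 8^{3n-2} 2^{3n} (n = 1, 2, …).
At n = 4 the blocks have lengths 15, 10, 12.

3333333333333338888888888222222222222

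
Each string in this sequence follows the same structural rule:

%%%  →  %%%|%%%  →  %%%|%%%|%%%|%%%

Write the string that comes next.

%%%|%%%|%%%|%%%|%%%|%%%|%%%|%%%

Every step duplicates the string with '|' between the halves.
One more doubling of %%%|%%%|%%%|%%% gives the answer.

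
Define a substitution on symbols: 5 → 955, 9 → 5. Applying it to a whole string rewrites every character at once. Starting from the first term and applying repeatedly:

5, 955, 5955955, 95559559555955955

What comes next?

Applying the rule to each of the 17 symbols of 95559559555955955 gives the pieces 5 955 955 955 5 955 955 5 955 955 955 5 955 955 5 955 955, which concatenate to the answer.

59559559555955955595595595559559555955955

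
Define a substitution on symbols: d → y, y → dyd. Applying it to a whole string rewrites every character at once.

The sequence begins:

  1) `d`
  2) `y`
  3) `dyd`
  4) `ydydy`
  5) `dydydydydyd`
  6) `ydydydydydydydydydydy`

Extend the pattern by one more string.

dydydydydydydydydydydydydydydydydydydydydyd

Replace each of the 21 characters of ydydydydydydydydydydy in place — dyd y dyd y dyd y dyd y dyd y dyd y dyd y dyd y dyd y dyd y dyd — and concatenate.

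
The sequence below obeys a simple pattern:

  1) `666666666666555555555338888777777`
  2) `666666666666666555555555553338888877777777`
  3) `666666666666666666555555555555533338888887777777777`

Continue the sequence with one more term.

666666666666666666666555555555555555333338888888777777777777

Reading off run lengths: 6 runs 12, 15, 18; 5 runs 9, 11, 13; 3 runs 2, 3, 4; 8 runs 4, 5, 6; 7 runs 6, 8, 10 — each is linear in n, where the shown terms are n = 3, 4, 5.
At n = 6 the blocks have lengths 21, 15, 5, 7, 12.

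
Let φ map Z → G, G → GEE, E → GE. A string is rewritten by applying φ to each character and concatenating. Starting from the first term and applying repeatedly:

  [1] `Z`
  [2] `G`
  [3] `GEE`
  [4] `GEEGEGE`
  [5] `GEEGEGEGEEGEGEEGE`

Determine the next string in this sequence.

GEEGEGEGEEGEGEEGEGEEGEGEGEEGEGEEGEGEGEEGE

Applying the rule to each of the 17 symbols of GEEGEGEGEEGEGEEGE gives the pieces GEE GE GE GEE GE GEE GE GEE GE GE GEE GE GEE GE GE GEE GE, which concatenate to the answer.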